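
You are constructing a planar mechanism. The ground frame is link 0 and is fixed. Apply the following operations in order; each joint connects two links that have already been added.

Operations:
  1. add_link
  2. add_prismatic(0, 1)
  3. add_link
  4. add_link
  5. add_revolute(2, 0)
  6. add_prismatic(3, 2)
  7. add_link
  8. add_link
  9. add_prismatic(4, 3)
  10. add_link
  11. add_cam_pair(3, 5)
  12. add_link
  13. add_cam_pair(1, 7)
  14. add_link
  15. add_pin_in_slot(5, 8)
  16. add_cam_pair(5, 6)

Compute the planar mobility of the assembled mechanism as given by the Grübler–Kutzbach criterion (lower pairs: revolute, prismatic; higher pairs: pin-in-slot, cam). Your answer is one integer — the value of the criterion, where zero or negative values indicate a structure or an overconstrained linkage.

(L,J1,J2)=(1,0,0); link0 fixed
link1: (2,0,0)
P 0-1 [J1]: (2,1,0)
link2: (3,1,0)
link3: (4,1,0)
R 2-0 [J1]: (4,2,0)
P 3-2 [J1]: (4,3,0)
link4: (5,3,0)
link5: (6,3,0)
P 4-3 [J1]: (6,4,0)
link6: (7,4,0)
C 3-5 [J2]: (7,4,1)
link7: (8,4,1)
C 1-7 [J2]: (8,4,2)
link8: (9,4,2)
PS 5-8 [J2]: (9,4,3)
C 5-6 [J2]: (9,4,4)
Grübler: 3·8 − 2·4 − 4 = 12

M = 12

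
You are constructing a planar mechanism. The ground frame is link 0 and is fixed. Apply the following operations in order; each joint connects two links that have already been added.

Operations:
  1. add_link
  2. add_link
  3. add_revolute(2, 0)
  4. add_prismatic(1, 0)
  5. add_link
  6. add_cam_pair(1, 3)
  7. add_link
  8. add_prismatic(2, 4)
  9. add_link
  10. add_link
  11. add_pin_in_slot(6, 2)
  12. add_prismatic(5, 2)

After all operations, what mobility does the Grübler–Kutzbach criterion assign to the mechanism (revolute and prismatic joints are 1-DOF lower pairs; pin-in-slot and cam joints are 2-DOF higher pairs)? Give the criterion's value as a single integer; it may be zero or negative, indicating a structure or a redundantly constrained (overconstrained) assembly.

link 0 = ground. State L|J1|J2 = 1|0|0
+link1  2|0|0
+link2  3|0|0
R(2,0) f=1→J1  3|1|0
P(1,0) f=1→J1  3|2|0
+link3  4|2|0
C(1,3) f=2→J2  4|2|1
+link4  5|2|1
P(2,4) f=1→J1  5|3|1
+link5  6|3|1
+link6  7|3|1
PS(6,2) f=2→J2  7|3|2
P(5,2) f=1→J1  7|4|2
M = 3(7−1)−2·4−2 = 18−8−2 = 8

M = 8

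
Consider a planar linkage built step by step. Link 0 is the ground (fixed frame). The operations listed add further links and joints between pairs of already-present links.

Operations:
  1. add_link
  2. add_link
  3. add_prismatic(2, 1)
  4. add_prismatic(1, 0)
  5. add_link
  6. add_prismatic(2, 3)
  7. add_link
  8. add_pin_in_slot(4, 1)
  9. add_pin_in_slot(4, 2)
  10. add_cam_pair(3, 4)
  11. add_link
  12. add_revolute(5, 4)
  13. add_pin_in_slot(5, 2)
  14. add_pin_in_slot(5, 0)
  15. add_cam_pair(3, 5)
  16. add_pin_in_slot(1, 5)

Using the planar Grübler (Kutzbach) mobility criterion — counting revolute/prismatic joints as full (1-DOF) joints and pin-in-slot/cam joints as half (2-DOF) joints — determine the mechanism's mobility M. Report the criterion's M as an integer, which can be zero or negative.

ground; <1,0,0>
#1 <2,0,0>
#2 <3,0,0>
P:2↔1 J1 <3,1,0>
P:1↔0 J1 <3,2,0>
#3 <4,2,0>
P:2↔3 J1 <4,3,0>
#4 <5,3,0>
PS:4↔1 J2 <5,3,1>
PS:4↔2 J2 <5,3,2>
C:3↔4 J2 <5,3,3>
#5 <6,3,3>
R:5↔4 J1 <6,4,3>
PS:5↔2 J2 <6,4,4>
PS:5↔0 J2 <6,4,5>
C:3↔5 J2 <6,4,6>
PS:1↔5 J2 <6,4,7>
3×5 − 2×4 − 1×7 = 0

M = 0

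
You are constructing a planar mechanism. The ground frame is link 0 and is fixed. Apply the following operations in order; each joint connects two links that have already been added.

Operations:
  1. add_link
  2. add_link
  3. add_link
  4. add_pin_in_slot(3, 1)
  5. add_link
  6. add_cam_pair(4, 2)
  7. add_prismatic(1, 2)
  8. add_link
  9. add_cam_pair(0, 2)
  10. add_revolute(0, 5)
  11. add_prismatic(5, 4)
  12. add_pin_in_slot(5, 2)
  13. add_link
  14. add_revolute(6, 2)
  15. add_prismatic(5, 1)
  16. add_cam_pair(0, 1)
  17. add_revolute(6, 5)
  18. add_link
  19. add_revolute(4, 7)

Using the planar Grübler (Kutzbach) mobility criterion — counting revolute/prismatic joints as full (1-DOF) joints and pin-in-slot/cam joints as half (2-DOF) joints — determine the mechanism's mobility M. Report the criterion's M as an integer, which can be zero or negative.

link 0 = ground. State L|J1|J2 = 1|0|0
+link1  2|0|0
+link2  3|0|0
+link3  4|0|0
PS(3,1) f=2→J2  4|0|1
+link4  5|0|1
C(4,2) f=2→J2  5|0|2
P(1,2) f=1→J1  5|1|2
+link5  6|1|2
C(0,2) f=2→J2  6|1|3
R(0,5) f=1→J1  6|2|3
P(5,4) f=1→J1  6|3|3
PS(5,2) f=2→J2  6|3|4
+link6  7|3|4
R(6,2) f=1→J1  7|4|4
P(5,1) f=1→J1  7|5|4
C(0,1) f=2→J2  7|5|5
R(6,5) f=1→J1  7|6|5
+link7  8|6|5
R(4,7) f=1→J1  8|7|5
M = 3(8−1)−2·7−5 = 21−14−5 = 2

M = 2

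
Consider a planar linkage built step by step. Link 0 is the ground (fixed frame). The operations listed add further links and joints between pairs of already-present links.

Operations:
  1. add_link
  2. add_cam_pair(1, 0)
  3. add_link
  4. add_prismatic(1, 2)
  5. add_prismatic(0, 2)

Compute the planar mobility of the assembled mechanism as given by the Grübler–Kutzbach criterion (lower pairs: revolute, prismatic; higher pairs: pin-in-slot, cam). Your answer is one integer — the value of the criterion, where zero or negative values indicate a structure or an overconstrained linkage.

M = 1

[1;0;0] (link 0 is ground)
L+ [2;0;0]
C(1,0)∈J2 [2;0;1]
L+ [3;0;1]
P(1,2)∈J1 [3;1;1]
P(0,2)∈J1 [3;2;1]
mobility = 6 − 4 − 1 = 1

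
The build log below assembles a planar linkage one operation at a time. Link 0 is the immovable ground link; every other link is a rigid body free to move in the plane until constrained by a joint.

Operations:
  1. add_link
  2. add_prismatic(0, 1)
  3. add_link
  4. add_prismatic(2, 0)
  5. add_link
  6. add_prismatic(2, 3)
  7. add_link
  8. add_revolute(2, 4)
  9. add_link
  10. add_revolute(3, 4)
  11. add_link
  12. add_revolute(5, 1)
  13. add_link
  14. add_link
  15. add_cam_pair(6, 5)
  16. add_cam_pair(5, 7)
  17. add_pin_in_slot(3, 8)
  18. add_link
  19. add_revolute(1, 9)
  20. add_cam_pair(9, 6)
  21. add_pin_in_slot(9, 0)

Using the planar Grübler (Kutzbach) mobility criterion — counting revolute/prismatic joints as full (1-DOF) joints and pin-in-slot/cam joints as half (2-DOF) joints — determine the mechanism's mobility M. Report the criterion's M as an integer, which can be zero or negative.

M = 8

[1;0;0] (link 0 is ground)
L+ [2;0;0]
P(0,1)∈J1 [2;1;0]
L+ [3;1;0]
P(2,0)∈J1 [3;2;0]
L+ [4;2;0]
P(2,3)∈J1 [4;3;0]
L+ [5;3;0]
R(2,4)∈J1 [5;4;0]
L+ [6;4;0]
R(3,4)∈J1 [6;5;0]
L+ [7;5;0]
R(5,1)∈J1 [7;6;0]
L+ [8;6;0]
L+ [9;6;0]
C(6,5)∈J2 [9;6;1]
C(5,7)∈J2 [9;6;2]
PS(3,8)∈J2 [9;6;3]
L+ [10;6;3]
R(1,9)∈J1 [10;7;3]
C(9,6)∈J2 [10;7;4]
PS(9,0)∈J2 [10;7;5]
mobility = 27 − 14 − 5 = 8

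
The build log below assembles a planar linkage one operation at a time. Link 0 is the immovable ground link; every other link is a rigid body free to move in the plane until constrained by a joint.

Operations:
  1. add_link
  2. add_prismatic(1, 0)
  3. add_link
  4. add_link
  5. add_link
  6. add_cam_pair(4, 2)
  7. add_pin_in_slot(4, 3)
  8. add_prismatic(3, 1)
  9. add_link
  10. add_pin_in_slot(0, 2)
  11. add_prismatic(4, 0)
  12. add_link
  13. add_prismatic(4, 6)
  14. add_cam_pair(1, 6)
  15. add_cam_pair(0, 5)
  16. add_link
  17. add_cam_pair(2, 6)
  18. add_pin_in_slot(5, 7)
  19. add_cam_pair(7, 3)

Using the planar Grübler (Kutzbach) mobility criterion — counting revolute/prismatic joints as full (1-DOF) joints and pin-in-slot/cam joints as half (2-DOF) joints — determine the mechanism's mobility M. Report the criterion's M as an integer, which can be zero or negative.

[1;0;0] (link 0 is ground)
L+ [2;0;0]
P(1,0)∈J1 [2;1;0]
L+ [3;1;0]
L+ [4;1;0]
L+ [5;1;0]
C(4,2)∈J2 [5;1;1]
PS(4,3)∈J2 [5;1;2]
P(3,1)∈J1 [5;2;2]
L+ [6;2;2]
PS(0,2)∈J2 [6;2;3]
P(4,0)∈J1 [6;3;3]
L+ [7;3;3]
P(4,6)∈J1 [7;4;3]
C(1,6)∈J2 [7;4;4]
C(0,5)∈J2 [7;4;5]
L+ [8;4;5]
C(2,6)∈J2 [8;4;6]
PS(5,7)∈J2 [8;4;7]
C(7,3)∈J2 [8;4;8]
mobility = 21 − 8 − 8 = 5

M = 5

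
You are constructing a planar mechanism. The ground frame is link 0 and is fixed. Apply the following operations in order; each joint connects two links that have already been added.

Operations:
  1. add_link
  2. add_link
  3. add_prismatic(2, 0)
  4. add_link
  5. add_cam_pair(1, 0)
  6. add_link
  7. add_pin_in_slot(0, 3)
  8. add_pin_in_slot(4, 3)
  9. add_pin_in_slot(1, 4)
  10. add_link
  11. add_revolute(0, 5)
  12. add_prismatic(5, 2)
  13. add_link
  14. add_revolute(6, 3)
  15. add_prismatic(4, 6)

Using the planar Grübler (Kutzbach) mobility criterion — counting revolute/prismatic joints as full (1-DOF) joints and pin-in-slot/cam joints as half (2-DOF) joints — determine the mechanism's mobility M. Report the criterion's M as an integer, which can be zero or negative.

M = 4

(L,J1,J2)=(1,0,0); link0 fixed
link1: (2,0,0)
link2: (3,0,0)
P 2-0 [J1]: (3,1,0)
link3: (4,1,0)
C 1-0 [J2]: (4,1,1)
link4: (5,1,1)
PS 0-3 [J2]: (5,1,2)
PS 4-3 [J2]: (5,1,3)
PS 1-4 [J2]: (5,1,4)
link5: (6,1,4)
R 0-5 [J1]: (6,2,4)
P 5-2 [J1]: (6,3,4)
link6: (7,3,4)
R 6-3 [J1]: (7,4,4)
P 4-6 [J1]: (7,5,4)
Grübler: 3·6 − 2·5 − 4 = 4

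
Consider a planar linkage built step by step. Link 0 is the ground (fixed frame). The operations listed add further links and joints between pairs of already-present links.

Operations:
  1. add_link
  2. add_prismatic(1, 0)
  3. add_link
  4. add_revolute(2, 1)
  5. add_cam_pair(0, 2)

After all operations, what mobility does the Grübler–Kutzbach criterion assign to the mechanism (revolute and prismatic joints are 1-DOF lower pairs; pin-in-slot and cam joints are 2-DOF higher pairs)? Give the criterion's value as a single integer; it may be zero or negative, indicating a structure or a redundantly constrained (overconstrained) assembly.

L=1 J1=0 J2=0
add link → L=2 J1=0 J2=0
P@1,0 dof=1 J1 → L=2 J1=1 J2=0
add link → L=3 J1=1 J2=0
R@2,1 dof=1 J1 → L=3 J1=2 J2=0
C@0,2 dof=2 J2 → L=3 J1=2 J2=1
M=3(L−1)−2J1−J2=3·2−2·2−1=1

M = 1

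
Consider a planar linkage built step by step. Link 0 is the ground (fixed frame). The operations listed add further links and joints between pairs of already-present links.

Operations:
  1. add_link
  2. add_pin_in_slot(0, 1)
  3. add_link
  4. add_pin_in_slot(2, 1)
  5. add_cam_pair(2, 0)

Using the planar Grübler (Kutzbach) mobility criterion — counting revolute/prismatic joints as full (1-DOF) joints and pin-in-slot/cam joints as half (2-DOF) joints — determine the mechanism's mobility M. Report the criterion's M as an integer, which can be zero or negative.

M = 3

L=1 J1=0 J2=0
add link → L=2 J1=0 J2=0
PS@0,1 dof=2 J2 → L=2 J1=0 J2=1
add link → L=3 J1=0 J2=1
PS@2,1 dof=2 J2 → L=3 J1=0 J2=2
C@2,0 dof=2 J2 → L=3 J1=0 J2=3
M=3(L−1)−2J1−J2=3·2−2·0−3=3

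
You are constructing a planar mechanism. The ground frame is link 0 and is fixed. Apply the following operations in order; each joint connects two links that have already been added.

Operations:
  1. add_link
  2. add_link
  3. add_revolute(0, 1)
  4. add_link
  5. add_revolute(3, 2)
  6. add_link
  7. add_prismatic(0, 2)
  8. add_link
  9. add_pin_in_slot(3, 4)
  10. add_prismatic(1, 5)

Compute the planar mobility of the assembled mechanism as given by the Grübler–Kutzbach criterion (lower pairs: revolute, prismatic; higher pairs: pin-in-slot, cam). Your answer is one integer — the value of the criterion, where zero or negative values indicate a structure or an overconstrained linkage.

L=1 J1=0 J2=0
add link → L=2 J1=0 J2=0
add link → L=3 J1=0 J2=0
R@0,1 dof=1 J1 → L=3 J1=1 J2=0
add link → L=4 J1=1 J2=0
R@3,2 dof=1 J1 → L=4 J1=2 J2=0
add link → L=5 J1=2 J2=0
P@0,2 dof=1 J1 → L=5 J1=3 J2=0
add link → L=6 J1=3 J2=0
PS@3,4 dof=2 J2 → L=6 J1=3 J2=1
P@1,5 dof=1 J1 → L=6 J1=4 J2=1
M=3(L−1)−2J1−J2=3·5−2·4−1=6

M = 6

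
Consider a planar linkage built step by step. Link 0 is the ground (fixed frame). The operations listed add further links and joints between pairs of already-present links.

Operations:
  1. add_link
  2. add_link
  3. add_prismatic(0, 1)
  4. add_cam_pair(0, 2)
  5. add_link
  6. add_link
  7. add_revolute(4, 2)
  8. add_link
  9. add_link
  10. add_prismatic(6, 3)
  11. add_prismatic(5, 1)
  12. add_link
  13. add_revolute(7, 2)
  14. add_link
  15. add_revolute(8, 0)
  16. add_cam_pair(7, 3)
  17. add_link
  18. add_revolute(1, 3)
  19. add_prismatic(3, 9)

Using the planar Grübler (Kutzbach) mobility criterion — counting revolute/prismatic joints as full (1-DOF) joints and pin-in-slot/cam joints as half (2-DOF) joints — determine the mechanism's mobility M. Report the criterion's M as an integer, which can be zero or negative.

M = 9

ground; <1,0,0>
#1 <2,0,0>
#2 <3,0,0>
P:0↔1 J1 <3,1,0>
C:0↔2 J2 <3,1,1>
#3 <4,1,1>
#4 <5,1,1>
R:4↔2 J1 <5,2,1>
#5 <6,2,1>
#6 <7,2,1>
P:6↔3 J1 <7,3,1>
P:5↔1 J1 <7,4,1>
#7 <8,4,1>
R:7↔2 J1 <8,5,1>
#8 <9,5,1>
R:8↔0 J1 <9,6,1>
C:7↔3 J2 <9,6,2>
#9 <10,6,2>
R:1↔3 J1 <10,7,2>
P:3↔9 J1 <10,8,2>
3×9 − 2×8 − 1×2 = 9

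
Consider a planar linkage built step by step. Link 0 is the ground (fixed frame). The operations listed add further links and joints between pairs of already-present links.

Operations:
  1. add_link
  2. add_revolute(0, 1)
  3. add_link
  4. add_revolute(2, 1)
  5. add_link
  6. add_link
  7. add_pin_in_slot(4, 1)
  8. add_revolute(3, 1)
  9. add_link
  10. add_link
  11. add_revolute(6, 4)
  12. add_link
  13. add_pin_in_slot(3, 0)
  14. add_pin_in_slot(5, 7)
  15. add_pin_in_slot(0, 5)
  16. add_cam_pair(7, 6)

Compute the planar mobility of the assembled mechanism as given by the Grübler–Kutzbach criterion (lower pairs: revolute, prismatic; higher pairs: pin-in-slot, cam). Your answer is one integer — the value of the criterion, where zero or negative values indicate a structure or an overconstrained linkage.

M = 8

(L,J1,J2)=(1,0,0); link0 fixed
link1: (2,0,0)
R 0-1 [J1]: (2,1,0)
link2: (3,1,0)
R 2-1 [J1]: (3,2,0)
link3: (4,2,0)
link4: (5,2,0)
PS 4-1 [J2]: (5,2,1)
R 3-1 [J1]: (5,3,1)
link5: (6,3,1)
link6: (7,3,1)
R 6-4 [J1]: (7,4,1)
link7: (8,4,1)
PS 3-0 [J2]: (8,4,2)
PS 5-7 [J2]: (8,4,3)
PS 0-5 [J2]: (8,4,4)
C 7-6 [J2]: (8,4,5)
Grübler: 3·7 − 2·4 − 5 = 8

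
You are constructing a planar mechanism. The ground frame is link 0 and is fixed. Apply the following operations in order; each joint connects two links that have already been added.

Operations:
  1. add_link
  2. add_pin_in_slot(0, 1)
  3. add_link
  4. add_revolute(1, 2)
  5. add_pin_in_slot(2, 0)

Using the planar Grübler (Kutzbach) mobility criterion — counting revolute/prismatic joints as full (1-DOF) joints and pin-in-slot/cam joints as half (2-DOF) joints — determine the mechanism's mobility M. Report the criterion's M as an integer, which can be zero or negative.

M = 2

L=1 J1=0 J2=0
add link → L=2 J1=0 J2=0
PS@0,1 dof=2 J2 → L=2 J1=0 J2=1
add link → L=3 J1=0 J2=1
R@1,2 dof=1 J1 → L=3 J1=1 J2=1
PS@2,0 dof=2 J2 → L=3 J1=1 J2=2
M=3(L−1)−2J1−J2=3·2−2·1−2=2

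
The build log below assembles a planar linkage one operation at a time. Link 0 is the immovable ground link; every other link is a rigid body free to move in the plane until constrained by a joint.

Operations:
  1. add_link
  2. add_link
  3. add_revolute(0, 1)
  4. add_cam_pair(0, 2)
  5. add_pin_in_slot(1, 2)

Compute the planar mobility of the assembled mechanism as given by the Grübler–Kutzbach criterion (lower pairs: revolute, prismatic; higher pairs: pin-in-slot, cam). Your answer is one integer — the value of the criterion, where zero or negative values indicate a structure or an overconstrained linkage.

M = 2

[1;0;0] (link 0 is ground)
L+ [2;0;0]
L+ [3;0;0]
R(0,1)∈J1 [3;1;0]
C(0,2)∈J2 [3;1;1]
PS(1,2)∈J2 [3;1;2]
mobility = 6 − 2 − 2 = 2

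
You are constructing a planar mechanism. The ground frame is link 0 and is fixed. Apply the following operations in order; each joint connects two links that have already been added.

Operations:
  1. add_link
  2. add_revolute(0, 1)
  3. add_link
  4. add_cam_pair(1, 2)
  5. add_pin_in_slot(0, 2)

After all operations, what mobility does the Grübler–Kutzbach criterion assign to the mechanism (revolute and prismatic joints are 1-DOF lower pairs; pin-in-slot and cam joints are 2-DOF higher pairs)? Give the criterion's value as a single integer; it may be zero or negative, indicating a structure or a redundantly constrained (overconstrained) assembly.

M = 2

L=1 J1=0 J2=0
add link → L=2 J1=0 J2=0
R@0,1 dof=1 J1 → L=2 J1=1 J2=0
add link → L=3 J1=1 J2=0
C@1,2 dof=2 J2 → L=3 J1=1 J2=1
PS@0,2 dof=2 J2 → L=3 J1=1 J2=2
M=3(L−1)−2J1−J2=3·2−2·1−2=2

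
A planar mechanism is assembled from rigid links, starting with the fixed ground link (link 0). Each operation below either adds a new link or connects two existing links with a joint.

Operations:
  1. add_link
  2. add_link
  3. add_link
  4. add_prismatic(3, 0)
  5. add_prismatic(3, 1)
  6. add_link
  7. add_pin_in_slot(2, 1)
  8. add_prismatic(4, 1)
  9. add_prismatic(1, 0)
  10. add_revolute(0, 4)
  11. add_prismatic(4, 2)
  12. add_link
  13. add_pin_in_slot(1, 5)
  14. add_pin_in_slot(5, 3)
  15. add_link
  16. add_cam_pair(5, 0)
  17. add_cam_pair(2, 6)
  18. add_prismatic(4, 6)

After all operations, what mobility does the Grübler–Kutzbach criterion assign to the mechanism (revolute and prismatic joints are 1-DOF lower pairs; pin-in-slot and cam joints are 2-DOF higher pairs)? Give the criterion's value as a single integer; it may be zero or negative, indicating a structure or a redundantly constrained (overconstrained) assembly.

M = -1

link 0 = ground. State L|J1|J2 = 1|0|0
+link1  2|0|0
+link2  3|0|0
+link3  4|0|0
P(3,0) f=1→J1  4|1|0
P(3,1) f=1→J1  4|2|0
+link4  5|2|0
PS(2,1) f=2→J2  5|2|1
P(4,1) f=1→J1  5|3|1
P(1,0) f=1→J1  5|4|1
R(0,4) f=1→J1  5|5|1
P(4,2) f=1→J1  5|6|1
+link5  6|6|1
PS(1,5) f=2→J2  6|6|2
PS(5,3) f=2→J2  6|6|3
+link6  7|6|3
C(5,0) f=2→J2  7|6|4
C(2,6) f=2→J2  7|6|5
P(4,6) f=1→J1  7|7|5
M = 3(7−1)−2·7−5 = 18−14−5 = -1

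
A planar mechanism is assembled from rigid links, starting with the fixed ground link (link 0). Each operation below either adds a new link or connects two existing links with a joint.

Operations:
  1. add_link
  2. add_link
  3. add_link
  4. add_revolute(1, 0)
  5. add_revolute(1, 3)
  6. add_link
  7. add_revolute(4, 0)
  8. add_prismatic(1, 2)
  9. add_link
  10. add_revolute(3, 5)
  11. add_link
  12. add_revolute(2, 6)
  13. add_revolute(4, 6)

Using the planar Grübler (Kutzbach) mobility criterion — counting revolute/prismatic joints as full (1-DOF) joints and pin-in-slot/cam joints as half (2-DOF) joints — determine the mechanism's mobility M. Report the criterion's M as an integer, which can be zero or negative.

(L,J1,J2)=(1,0,0); link0 fixed
link1: (2,0,0)
link2: (3,0,0)
link3: (4,0,0)
R 1-0 [J1]: (4,1,0)
R 1-3 [J1]: (4,2,0)
link4: (5,2,0)
R 4-0 [J1]: (5,3,0)
P 1-2 [J1]: (5,4,0)
link5: (6,4,0)
R 3-5 [J1]: (6,5,0)
link6: (7,5,0)
R 2-6 [J1]: (7,6,0)
R 4-6 [J1]: (7,7,0)
Grübler: 3·6 − 2·7 − 0 = 4

M = 4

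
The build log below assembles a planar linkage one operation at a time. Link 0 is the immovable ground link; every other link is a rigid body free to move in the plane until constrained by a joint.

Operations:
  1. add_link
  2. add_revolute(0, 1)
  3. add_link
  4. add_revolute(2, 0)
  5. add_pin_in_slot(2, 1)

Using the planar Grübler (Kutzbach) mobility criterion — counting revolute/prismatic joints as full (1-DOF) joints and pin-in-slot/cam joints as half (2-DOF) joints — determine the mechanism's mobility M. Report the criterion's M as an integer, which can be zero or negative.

M = 1

(L,J1,J2)=(1,0,0); link0 fixed
link1: (2,0,0)
R 0-1 [J1]: (2,1,0)
link2: (3,1,0)
R 2-0 [J1]: (3,2,0)
PS 2-1 [J2]: (3,2,1)
Grübler: 3·2 − 2·2 − 1 = 1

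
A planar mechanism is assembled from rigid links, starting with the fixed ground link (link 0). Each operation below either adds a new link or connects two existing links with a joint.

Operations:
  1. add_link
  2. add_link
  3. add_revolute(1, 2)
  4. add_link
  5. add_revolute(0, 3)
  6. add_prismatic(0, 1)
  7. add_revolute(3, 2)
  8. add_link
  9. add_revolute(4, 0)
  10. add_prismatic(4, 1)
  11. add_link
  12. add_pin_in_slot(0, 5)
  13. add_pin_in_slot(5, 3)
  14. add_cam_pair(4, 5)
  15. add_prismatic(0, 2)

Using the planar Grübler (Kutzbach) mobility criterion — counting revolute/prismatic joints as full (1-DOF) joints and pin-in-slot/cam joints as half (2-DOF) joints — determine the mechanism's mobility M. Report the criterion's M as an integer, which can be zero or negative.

M = -2

[1;0;0] (link 0 is ground)
L+ [2;0;0]
L+ [3;0;0]
R(1,2)∈J1 [3;1;0]
L+ [4;1;0]
R(0,3)∈J1 [4;2;0]
P(0,1)∈J1 [4;3;0]
R(3,2)∈J1 [4;4;0]
L+ [5;4;0]
R(4,0)∈J1 [5;5;0]
P(4,1)∈J1 [5;6;0]
L+ [6;6;0]
PS(0,5)∈J2 [6;6;1]
PS(5,3)∈J2 [6;6;2]
C(4,5)∈J2 [6;6;3]
P(0,2)∈J1 [6;7;3]
mobility = 15 − 14 − 3 = -2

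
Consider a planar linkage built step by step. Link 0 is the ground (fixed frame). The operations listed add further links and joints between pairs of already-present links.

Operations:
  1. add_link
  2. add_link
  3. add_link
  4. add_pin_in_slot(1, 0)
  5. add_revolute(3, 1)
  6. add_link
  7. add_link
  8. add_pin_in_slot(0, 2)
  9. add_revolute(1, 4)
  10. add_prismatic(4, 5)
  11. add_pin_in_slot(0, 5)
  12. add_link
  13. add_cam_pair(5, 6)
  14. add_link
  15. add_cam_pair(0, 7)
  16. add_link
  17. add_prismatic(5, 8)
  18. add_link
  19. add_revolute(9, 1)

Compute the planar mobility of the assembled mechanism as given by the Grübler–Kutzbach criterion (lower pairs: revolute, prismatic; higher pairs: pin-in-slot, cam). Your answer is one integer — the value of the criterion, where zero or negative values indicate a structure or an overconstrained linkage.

(L,J1,J2)=(1,0,0); link0 fixed
link1: (2,0,0)
link2: (3,0,0)
link3: (4,0,0)
PS 1-0 [J2]: (4,0,1)
R 3-1 [J1]: (4,1,1)
link4: (5,1,1)
link5: (6,1,1)
PS 0-2 [J2]: (6,1,2)
R 1-4 [J1]: (6,2,2)
P 4-5 [J1]: (6,3,2)
PS 0-5 [J2]: (6,3,3)
link6: (7,3,3)
C 5-6 [J2]: (7,3,4)
link7: (8,3,4)
C 0-7 [J2]: (8,3,5)
link8: (9,3,5)
P 5-8 [J1]: (9,4,5)
link9: (10,4,5)
R 9-1 [J1]: (10,5,5)
Grübler: 3·9 − 2·5 − 5 = 12

M = 12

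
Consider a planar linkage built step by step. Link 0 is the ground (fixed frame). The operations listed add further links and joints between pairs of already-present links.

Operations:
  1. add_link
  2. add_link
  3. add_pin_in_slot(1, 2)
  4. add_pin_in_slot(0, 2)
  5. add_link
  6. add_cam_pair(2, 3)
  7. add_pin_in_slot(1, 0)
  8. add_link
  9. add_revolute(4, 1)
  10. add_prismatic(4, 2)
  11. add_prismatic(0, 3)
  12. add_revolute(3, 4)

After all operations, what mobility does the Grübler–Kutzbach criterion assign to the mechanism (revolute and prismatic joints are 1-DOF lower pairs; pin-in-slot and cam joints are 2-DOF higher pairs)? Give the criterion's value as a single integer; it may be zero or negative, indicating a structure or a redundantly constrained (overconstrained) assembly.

[1;0;0] (link 0 is ground)
L+ [2;0;0]
L+ [3;0;0]
PS(1,2)∈J2 [3;0;1]
PS(0,2)∈J2 [3;0;2]
L+ [4;0;2]
C(2,3)∈J2 [4;0;3]
PS(1,0)∈J2 [4;0;4]
L+ [5;0;4]
R(4,1)∈J1 [5;1;4]
P(4,2)∈J1 [5;2;4]
P(0,3)∈J1 [5;3;4]
R(3,4)∈J1 [5;4;4]
mobility = 12 − 8 − 4 = 0

M = 0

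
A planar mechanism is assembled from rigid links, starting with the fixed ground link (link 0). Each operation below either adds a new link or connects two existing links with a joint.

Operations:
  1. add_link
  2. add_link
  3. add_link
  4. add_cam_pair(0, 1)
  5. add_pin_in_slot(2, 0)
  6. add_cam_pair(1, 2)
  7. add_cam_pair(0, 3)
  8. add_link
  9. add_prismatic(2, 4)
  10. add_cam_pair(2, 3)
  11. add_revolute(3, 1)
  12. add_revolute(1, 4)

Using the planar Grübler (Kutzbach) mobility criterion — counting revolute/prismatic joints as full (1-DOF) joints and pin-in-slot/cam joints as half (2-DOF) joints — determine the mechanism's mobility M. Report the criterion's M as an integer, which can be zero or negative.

M = 1

ground; <1,0,0>
#1 <2,0,0>
#2 <3,0,0>
#3 <4,0,0>
C:0↔1 J2 <4,0,1>
PS:2↔0 J2 <4,0,2>
C:1↔2 J2 <4,0,3>
C:0↔3 J2 <4,0,4>
#4 <5,0,4>
P:2↔4 J1 <5,1,4>
C:2↔3 J2 <5,1,5>
R:3↔1 J1 <5,2,5>
R:1↔4 J1 <5,3,5>
3×4 − 2×3 − 1×5 = 1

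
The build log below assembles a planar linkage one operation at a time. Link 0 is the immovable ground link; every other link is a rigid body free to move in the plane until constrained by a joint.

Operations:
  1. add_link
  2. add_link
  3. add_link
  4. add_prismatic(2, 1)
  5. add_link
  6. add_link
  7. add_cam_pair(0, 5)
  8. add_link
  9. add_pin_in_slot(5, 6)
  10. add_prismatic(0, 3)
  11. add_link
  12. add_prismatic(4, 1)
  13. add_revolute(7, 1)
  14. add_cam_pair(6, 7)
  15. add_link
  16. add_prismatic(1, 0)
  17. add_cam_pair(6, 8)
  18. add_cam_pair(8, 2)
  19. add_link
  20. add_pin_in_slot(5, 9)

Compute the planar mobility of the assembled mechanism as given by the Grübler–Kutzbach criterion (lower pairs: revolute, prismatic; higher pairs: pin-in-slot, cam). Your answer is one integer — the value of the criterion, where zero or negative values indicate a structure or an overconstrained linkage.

M = 11

(L,J1,J2)=(1,0,0); link0 fixed
link1: (2,0,0)
link2: (3,0,0)
link3: (4,0,0)
P 2-1 [J1]: (4,1,0)
link4: (5,1,0)
link5: (6,1,0)
C 0-5 [J2]: (6,1,1)
link6: (7,1,1)
PS 5-6 [J2]: (7,1,2)
P 0-3 [J1]: (7,2,2)
link7: (8,2,2)
P 4-1 [J1]: (8,3,2)
R 7-1 [J1]: (8,4,2)
C 6-7 [J2]: (8,4,3)
link8: (9,4,3)
P 1-0 [J1]: (9,5,3)
C 6-8 [J2]: (9,5,4)
C 8-2 [J2]: (9,5,5)
link9: (10,5,5)
PS 5-9 [J2]: (10,5,6)
Grübler: 3·9 − 2·5 − 6 = 11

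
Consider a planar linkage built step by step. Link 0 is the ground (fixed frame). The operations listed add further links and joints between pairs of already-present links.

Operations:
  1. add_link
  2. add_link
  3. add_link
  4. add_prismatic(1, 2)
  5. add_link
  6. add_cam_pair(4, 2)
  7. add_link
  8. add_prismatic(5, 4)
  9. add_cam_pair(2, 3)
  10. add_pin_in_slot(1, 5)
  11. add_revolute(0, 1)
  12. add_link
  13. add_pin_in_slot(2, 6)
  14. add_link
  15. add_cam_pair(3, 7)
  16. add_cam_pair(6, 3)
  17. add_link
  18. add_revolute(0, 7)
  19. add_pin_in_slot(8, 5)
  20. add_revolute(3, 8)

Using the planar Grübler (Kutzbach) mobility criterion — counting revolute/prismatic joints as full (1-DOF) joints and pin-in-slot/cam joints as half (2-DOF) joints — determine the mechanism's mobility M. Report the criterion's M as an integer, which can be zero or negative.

ground; <1,0,0>
#1 <2,0,0>
#2 <3,0,0>
#3 <4,0,0>
P:1↔2 J1 <4,1,0>
#4 <5,1,0>
C:4↔2 J2 <5,1,1>
#5 <6,1,1>
P:5↔4 J1 <6,2,1>
C:2↔3 J2 <6,2,2>
PS:1↔5 J2 <6,2,3>
R:0↔1 J1 <6,3,3>
#6 <7,3,3>
PS:2↔6 J2 <7,3,4>
#7 <8,3,4>
C:3↔7 J2 <8,3,5>
C:6↔3 J2 <8,3,6>
#8 <9,3,6>
R:0↔7 J1 <9,4,6>
PS:8↔5 J2 <9,4,7>
R:3↔8 J1 <9,5,7>
3×8 − 2×5 − 1×7 = 7

M = 7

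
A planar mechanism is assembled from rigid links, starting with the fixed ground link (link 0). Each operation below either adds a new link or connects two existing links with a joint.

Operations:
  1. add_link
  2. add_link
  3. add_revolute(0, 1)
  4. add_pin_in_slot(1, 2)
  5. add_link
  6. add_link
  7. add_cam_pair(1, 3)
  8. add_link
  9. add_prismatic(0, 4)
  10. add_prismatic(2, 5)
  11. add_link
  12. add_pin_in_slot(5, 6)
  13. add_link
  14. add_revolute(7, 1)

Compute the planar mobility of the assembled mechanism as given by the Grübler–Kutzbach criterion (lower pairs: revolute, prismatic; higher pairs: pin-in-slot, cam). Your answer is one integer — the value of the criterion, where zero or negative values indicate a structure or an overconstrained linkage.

M = 10

(L,J1,J2)=(1,0,0); link0 fixed
link1: (2,0,0)
link2: (3,0,0)
R 0-1 [J1]: (3,1,0)
PS 1-2 [J2]: (3,1,1)
link3: (4,1,1)
link4: (5,1,1)
C 1-3 [J2]: (5,1,2)
link5: (6,1,2)
P 0-4 [J1]: (6,2,2)
P 2-5 [J1]: (6,3,2)
link6: (7,3,2)
PS 5-6 [J2]: (7,3,3)
link7: (8,3,3)
R 7-1 [J1]: (8,4,3)
Grübler: 3·7 − 2·4 − 3 = 10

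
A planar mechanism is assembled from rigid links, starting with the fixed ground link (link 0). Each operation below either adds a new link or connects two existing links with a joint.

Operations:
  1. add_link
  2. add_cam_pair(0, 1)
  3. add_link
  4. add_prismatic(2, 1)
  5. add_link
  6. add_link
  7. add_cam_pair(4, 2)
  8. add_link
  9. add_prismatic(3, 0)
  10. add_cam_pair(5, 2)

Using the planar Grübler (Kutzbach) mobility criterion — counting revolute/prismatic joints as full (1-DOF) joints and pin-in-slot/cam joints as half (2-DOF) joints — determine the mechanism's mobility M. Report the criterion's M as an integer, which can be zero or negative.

(L,J1,J2)=(1,0,0); link0 fixed
link1: (2,0,0)
C 0-1 [J2]: (2,0,1)
link2: (3,0,1)
P 2-1 [J1]: (3,1,1)
link3: (4,1,1)
link4: (5,1,1)
C 4-2 [J2]: (5,1,2)
link5: (6,1,2)
P 3-0 [J1]: (6,2,2)
C 5-2 [J2]: (6,2,3)
Grübler: 3·5 − 2·2 − 3 = 8

M = 8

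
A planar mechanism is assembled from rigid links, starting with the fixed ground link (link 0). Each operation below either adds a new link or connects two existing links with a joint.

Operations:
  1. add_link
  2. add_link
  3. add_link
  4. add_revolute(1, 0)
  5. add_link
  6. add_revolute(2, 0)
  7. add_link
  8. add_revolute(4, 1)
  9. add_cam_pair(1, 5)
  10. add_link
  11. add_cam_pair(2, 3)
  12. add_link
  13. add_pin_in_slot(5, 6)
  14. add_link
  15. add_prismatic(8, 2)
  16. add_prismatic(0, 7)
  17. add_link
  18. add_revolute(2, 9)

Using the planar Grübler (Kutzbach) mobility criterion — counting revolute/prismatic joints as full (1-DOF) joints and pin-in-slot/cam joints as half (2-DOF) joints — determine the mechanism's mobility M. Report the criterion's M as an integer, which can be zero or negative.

(L,J1,J2)=(1,0,0); link0 fixed
link1: (2,0,0)
link2: (3,0,0)
link3: (4,0,0)
R 1-0 [J1]: (4,1,0)
link4: (5,1,0)
R 2-0 [J1]: (5,2,0)
link5: (6,2,0)
R 4-1 [J1]: (6,3,0)
C 1-5 [J2]: (6,3,1)
link6: (7,3,1)
C 2-3 [J2]: (7,3,2)
link7: (8,3,2)
PS 5-6 [J2]: (8,3,3)
link8: (9,3,3)
P 8-2 [J1]: (9,4,3)
P 0-7 [J1]: (9,5,3)
link9: (10,5,3)
R 2-9 [J1]: (10,6,3)
Grübler: 3·9 − 2·6 − 3 = 12

M = 12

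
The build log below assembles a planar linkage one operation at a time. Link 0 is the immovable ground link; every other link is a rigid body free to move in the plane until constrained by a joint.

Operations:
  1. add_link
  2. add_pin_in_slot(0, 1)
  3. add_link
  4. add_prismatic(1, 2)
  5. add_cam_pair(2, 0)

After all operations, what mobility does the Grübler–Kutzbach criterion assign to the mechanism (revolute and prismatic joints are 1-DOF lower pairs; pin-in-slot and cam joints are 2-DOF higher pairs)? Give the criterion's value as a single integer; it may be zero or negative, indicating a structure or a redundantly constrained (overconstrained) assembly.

M = 2

ground; <1,0,0>
#1 <2,0,0>
PS:0↔1 J2 <2,0,1>
#2 <3,0,1>
P:1↔2 J1 <3,1,1>
C:2↔0 J2 <3,1,2>
3×2 − 2×1 − 1×2 = 2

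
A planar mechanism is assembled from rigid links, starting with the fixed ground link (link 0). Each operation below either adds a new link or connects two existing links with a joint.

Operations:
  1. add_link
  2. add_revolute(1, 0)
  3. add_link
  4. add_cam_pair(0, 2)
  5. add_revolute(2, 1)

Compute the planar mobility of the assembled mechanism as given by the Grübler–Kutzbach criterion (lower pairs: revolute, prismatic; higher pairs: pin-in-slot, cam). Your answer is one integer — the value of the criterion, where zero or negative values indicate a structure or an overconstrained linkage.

M = 1

L=1 J1=0 J2=0
add link → L=2 J1=0 J2=0
R@1,0 dof=1 J1 → L=2 J1=1 J2=0
add link → L=3 J1=1 J2=0
C@0,2 dof=2 J2 → L=3 J1=1 J2=1
R@2,1 dof=1 J1 → L=3 J1=2 J2=1
M=3(L−1)−2J1−J2=3·2−2·2−1=1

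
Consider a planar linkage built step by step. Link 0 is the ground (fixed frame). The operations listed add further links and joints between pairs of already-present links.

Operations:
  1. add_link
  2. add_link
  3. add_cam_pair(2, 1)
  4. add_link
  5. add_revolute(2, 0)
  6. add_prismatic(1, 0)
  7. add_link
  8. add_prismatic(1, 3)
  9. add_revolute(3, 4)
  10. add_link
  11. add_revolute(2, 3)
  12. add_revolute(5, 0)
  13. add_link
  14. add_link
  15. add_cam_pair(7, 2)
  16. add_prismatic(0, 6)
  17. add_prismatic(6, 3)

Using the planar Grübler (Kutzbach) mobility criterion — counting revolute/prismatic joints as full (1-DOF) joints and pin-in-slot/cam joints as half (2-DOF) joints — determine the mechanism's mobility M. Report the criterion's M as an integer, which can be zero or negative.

ground; <1,0,0>
#1 <2,0,0>
#2 <3,0,0>
C:2↔1 J2 <3,0,1>
#3 <4,0,1>
R:2↔0 J1 <4,1,1>
P:1↔0 J1 <4,2,1>
#4 <5,2,1>
P:1↔3 J1 <5,3,1>
R:3↔4 J1 <5,4,1>
#5 <6,4,1>
R:2↔3 J1 <6,5,1>
R:5↔0 J1 <6,6,1>
#6 <7,6,1>
#7 <8,6,1>
C:7↔2 J2 <8,6,2>
P:0↔6 J1 <8,7,2>
P:6↔3 J1 <8,8,2>
3×7 − 2×8 − 1×2 = 3

M = 3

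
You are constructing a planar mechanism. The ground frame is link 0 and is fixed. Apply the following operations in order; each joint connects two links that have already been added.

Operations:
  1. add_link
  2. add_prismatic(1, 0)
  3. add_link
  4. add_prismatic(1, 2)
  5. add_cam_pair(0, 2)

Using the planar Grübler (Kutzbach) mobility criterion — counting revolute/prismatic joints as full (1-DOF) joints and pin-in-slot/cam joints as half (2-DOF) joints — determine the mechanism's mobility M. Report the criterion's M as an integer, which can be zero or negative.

M = 1

L=1 J1=0 J2=0
add link → L=2 J1=0 J2=0
P@1,0 dof=1 J1 → L=2 J1=1 J2=0
add link → L=3 J1=1 J2=0
P@1,2 dof=1 J1 → L=3 J1=2 J2=0
C@0,2 dof=2 J2 → L=3 J1=2 J2=1
M=3(L−1)−2J1−J2=3·2−2·2−1=1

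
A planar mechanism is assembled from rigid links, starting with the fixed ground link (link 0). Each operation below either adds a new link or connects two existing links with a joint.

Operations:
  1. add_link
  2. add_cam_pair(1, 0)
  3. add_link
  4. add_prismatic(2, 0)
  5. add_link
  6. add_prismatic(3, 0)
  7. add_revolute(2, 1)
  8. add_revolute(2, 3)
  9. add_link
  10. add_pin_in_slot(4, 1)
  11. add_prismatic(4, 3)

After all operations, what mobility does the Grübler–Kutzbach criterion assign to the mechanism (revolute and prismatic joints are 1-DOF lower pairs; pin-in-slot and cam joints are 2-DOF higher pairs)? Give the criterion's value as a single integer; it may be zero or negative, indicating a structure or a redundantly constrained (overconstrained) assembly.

(L,J1,J2)=(1,0,0); link0 fixed
link1: (2,0,0)
C 1-0 [J2]: (2,0,1)
link2: (3,0,1)
P 2-0 [J1]: (3,1,1)
link3: (4,1,1)
P 3-0 [J1]: (4,2,1)
R 2-1 [J1]: (4,3,1)
R 2-3 [J1]: (4,4,1)
link4: (5,4,1)
PS 4-1 [J2]: (5,4,2)
P 4-3 [J1]: (5,5,2)
Grübler: 3·4 − 2·5 − 2 = 0

M = 0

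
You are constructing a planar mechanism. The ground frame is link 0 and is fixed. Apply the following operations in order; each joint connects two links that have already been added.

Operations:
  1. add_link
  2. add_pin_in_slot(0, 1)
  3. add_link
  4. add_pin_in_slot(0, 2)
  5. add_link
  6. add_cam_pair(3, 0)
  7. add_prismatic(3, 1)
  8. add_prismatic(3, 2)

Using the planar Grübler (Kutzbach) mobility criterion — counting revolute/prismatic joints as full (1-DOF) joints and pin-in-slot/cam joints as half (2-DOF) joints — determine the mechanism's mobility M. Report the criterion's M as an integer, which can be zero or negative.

M = 2

(L,J1,J2)=(1,0,0); link0 fixed
link1: (2,0,0)
PS 0-1 [J2]: (2,0,1)
link2: (3,0,1)
PS 0-2 [J2]: (3,0,2)
link3: (4,0,2)
C 3-0 [J2]: (4,0,3)
P 3-1 [J1]: (4,1,3)
P 3-2 [J1]: (4,2,3)
Grübler: 3·3 − 2·2 − 3 = 2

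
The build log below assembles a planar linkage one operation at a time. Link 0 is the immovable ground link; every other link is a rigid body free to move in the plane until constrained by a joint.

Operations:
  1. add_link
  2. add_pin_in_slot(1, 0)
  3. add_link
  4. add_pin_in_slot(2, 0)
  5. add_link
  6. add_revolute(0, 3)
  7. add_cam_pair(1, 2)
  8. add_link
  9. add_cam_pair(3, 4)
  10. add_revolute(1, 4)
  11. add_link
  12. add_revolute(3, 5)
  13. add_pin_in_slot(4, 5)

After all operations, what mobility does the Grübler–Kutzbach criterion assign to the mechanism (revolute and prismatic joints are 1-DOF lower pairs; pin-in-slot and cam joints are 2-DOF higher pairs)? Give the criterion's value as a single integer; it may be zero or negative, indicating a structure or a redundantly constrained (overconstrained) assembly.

(L,J1,J2)=(1,0,0); link0 fixed
link1: (2,0,0)
PS 1-0 [J2]: (2,0,1)
link2: (3,0,1)
PS 2-0 [J2]: (3,0,2)
link3: (4,0,2)
R 0-3 [J1]: (4,1,2)
C 1-2 [J2]: (4,1,3)
link4: (5,1,3)
C 3-4 [J2]: (5,1,4)
R 1-4 [J1]: (5,2,4)
link5: (6,2,4)
R 3-5 [J1]: (6,3,4)
PS 4-5 [J2]: (6,3,5)
Grübler: 3·5 − 2·3 − 5 = 4

M = 4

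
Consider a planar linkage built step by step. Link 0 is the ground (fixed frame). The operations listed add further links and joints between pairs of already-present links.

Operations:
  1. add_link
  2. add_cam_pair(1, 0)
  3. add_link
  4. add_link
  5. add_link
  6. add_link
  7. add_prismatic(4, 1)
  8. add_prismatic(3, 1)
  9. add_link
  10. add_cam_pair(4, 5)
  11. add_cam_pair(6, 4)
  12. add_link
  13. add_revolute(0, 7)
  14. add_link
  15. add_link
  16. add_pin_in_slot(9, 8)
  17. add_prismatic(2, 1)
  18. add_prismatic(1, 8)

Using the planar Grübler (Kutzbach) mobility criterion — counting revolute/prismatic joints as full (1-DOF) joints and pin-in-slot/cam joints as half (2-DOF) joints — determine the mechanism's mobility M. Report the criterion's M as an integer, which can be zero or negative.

M = 13

(L,J1,J2)=(1,0,0); link0 fixed
link1: (2,0,0)
C 1-0 [J2]: (2,0,1)
link2: (3,0,1)
link3: (4,0,1)
link4: (5,0,1)
link5: (6,0,1)
P 4-1 [J1]: (6,1,1)
P 3-1 [J1]: (6,2,1)
link6: (7,2,1)
C 4-5 [J2]: (7,2,2)
C 6-4 [J2]: (7,2,3)
link7: (8,2,3)
R 0-7 [J1]: (8,3,3)
link8: (9,3,3)
link9: (10,3,3)
PS 9-8 [J2]: (10,3,4)
P 2-1 [J1]: (10,4,4)
P 1-8 [J1]: (10,5,4)
Grübler: 3·9 − 2·5 − 4 = 13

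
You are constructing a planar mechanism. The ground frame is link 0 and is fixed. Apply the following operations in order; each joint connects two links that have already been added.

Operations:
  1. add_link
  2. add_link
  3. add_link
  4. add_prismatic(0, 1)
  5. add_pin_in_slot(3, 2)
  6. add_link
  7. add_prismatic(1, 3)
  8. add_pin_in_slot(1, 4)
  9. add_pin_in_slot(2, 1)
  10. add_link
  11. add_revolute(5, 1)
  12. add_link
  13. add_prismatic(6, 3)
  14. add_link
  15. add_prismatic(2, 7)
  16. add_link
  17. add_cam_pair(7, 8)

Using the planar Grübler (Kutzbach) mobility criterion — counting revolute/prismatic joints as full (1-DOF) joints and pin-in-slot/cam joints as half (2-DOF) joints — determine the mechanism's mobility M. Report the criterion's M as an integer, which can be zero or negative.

M = 10

[1;0;0] (link 0 is ground)
L+ [2;0;0]
L+ [3;0;0]
L+ [4;0;0]
P(0,1)∈J1 [4;1;0]
PS(3,2)∈J2 [4;1;1]
L+ [5;1;1]
P(1,3)∈J1 [5;2;1]
PS(1,4)∈J2 [5;2;2]
PS(2,1)∈J2 [5;2;3]
L+ [6;2;3]
R(5,1)∈J1 [6;3;3]
L+ [7;3;3]
P(6,3)∈J1 [7;4;3]
L+ [8;4;3]
P(2,7)∈J1 [8;5;3]
L+ [9;5;3]
C(7,8)∈J2 [9;5;4]
mobility = 24 − 10 − 4 = 10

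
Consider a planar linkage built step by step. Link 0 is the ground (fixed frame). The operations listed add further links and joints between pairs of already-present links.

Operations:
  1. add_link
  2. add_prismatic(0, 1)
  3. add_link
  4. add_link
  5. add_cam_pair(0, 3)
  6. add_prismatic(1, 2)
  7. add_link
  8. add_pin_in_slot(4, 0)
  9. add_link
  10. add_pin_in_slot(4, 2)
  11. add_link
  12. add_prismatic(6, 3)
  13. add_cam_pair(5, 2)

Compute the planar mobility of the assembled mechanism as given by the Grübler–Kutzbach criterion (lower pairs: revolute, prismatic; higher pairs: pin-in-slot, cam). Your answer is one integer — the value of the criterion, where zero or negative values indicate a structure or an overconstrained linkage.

M = 8

[1;0;0] (link 0 is ground)
L+ [2;0;0]
P(0,1)∈J1 [2;1;0]
L+ [3;1;0]
L+ [4;1;0]
C(0,3)∈J2 [4;1;1]
P(1,2)∈J1 [4;2;1]
L+ [5;2;1]
PS(4,0)∈J2 [5;2;2]
L+ [6;2;2]
PS(4,2)∈J2 [6;2;3]
L+ [7;2;3]
P(6,3)∈J1 [7;3;3]
C(5,2)∈J2 [7;3;4]
mobility = 18 − 6 − 4 = 8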